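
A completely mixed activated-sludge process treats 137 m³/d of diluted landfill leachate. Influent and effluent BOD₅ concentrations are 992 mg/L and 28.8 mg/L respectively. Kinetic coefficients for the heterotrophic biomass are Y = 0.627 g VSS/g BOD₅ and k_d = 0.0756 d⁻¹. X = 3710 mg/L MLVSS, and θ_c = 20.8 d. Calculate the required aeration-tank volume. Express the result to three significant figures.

V ≈ 180 m³

Steady-state biomass mass balance: V·X·(1 + k_d·θ_c) = Y·Q·(S₀ − S)·θ_c, so V = 0.627 × 137 × (992 − 28.8) × 20.8 / [3710 × (1 + 0.0756 × 20.8)] = 1.72×10^6 / 9544 = 180.3 m³.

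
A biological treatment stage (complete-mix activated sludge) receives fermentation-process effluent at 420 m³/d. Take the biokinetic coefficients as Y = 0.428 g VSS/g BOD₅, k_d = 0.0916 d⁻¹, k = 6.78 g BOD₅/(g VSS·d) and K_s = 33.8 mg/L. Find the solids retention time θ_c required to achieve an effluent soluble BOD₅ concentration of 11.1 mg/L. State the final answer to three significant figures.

θ_c ≈ 1.60 d

At the target effluent, Y k S/(K_s+S) = 0.428×6.78×11.1/44.90 = 0.7174 d⁻¹.
Then 1/θ_c = μ − k_d = 0.7174 − 0.0916 = 0.6258 d⁻¹, giving θ_c = 1.598 d.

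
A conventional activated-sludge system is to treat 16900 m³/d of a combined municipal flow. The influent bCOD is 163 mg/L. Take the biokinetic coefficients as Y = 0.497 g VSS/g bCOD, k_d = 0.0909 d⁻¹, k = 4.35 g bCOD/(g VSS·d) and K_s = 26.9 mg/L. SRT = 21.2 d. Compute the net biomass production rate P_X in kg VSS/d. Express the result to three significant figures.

For a completely mixed reactor with recycle the Lawrence–McCarty relation gives S = K_s·(1 + k_d·θ_c) / [θ_c·(Y·k − k_d) − 1] = 26.9 × (1 + 0.0909 × 21.2) / [21.2 × (0.497 × 4.35 − 0.0909) − 1] = 78.74 / 42.91 = 1.835 mg/L.
The observed yield is Y_obs = Y/(1 + k_d·θ_c) = 0.497 / (1 + 0.0909 × 21.2) = 0.497 / 2.927 = 0.1698 g VSS per g bCOD removed.
ΔS = 163 − 1.84 = 161.2 mg/L, so the substrate removal rate is 16900 × 161.2/1000 = 2724 kg bCOD/d.
So the net sludge growth is P_X = 0.1698 × 2724 = 462.5 kg VSS/d.

P_X ≈ 462 kg VSS/d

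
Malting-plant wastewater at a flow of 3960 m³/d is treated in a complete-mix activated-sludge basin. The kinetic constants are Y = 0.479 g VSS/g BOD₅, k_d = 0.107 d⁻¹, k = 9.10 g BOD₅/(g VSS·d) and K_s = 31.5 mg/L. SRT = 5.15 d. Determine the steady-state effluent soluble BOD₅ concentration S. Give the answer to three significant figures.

S ≈ 2.34 mg/L

Effluent substrate depends only on kinetics and SRT: S = K_s(1 + k_d θ_c) / [θ_c(Yk − k_d) − 1] = 31.5 × (1 + 0.107 × 5.15) / [5.15 × (0.479 × 9.10 − 0.107) − 1] = 48.86 / 20.90 = 2.338 mg/L.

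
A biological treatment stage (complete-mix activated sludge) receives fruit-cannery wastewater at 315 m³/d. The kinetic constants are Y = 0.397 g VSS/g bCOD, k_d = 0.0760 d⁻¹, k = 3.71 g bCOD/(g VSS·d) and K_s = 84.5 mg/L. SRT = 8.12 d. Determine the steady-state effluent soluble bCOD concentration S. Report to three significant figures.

From the Monod/SRT balance for a CMAS, S = K_s·(1+k_d θ_c)/[θ_c·(Y k − k_d) − 1] = 84.5 × (1 + 0.0760 × 8.12) / [8.12 × (0.397 × 3.71 − 0.0760) − 1] = 136.6 / 10.34 = 13.21 mg/L.

S ≈ 13.2 mg/L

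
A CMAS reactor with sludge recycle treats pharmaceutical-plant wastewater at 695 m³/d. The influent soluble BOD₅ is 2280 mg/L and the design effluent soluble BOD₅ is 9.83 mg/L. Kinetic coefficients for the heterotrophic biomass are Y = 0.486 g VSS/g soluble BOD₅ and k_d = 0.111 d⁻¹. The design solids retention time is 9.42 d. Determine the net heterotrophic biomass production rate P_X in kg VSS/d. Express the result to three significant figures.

The observed yield is Y_obs = Y/(1 + k_d·θ_c) = 0.486 / (1 + 0.111 × 9.42) = 0.486 / 2.046 = 0.2376 g VSS per g soluble BOD₅ removed.
Mass of soluble BOD₅ removed per day: Q(S₀ − S) = 695 × 2270 g/m³ = 1578 kg/d.
So the net sludge growth is P_X = 0.2376 × 1578 = 374.8 kg VSS/d.

P_X ≈ 375 kg VSS/d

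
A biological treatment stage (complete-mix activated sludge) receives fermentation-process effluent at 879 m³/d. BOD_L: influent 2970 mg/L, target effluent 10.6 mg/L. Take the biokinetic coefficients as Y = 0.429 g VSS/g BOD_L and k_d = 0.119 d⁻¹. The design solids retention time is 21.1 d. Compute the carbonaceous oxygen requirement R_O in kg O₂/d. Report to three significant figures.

R_O ≈ 2150 kg O₂/d

Observed yield with endogenous decay: Y_obs = Y / (1 + k_d·θ_c) = 0.429 / (1 + 0.119 × 21.1) = 0.429 / 3.511 = 0.1222 g VSS/g BOD_L.
Substrate removed = Q·(S₀ − S) = 879 m³/d × (2970 − 10.6) g/m³ = 2.6×10^6 g/d = 2601 kg/d.
Biomass synthesised: P_X = Y_obs × 2601 = 317.9 kg VSS/d.
R_O = Q·ΔS − 1.42 P_X = 2601 − 451.4 = 2150 kg O₂/d.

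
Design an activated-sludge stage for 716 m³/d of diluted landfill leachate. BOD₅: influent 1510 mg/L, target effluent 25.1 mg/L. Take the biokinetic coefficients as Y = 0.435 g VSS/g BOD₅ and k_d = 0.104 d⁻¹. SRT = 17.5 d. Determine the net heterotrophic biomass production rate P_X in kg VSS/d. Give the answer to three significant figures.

P_X ≈ 164 kg VSS/d

Y_obs = Y / (1 + k_d θ_c) = 0.435 / (1 + 0.104 × 17.5) = 0.435 / 2.820 = 0.1543.
ΔS = 1510 − 25.1 = 1485 mg/L, so the substrate removal rate is 716 × 1485/1000 = 1063 kg BOD₅/d.
Net biomass production P_X = Y_obs × Q·(S₀ − S) = 0.1543 × 1063 = 164.0 kg VSS/d.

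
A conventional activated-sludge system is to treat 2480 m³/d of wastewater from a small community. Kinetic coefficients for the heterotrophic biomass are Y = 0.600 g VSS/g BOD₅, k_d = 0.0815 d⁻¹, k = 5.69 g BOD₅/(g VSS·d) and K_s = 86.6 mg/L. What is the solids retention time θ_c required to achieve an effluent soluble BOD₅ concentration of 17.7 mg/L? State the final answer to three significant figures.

At the target effluent, Y k S/(K_s+S) = 0.600×5.69×17.7/104.3 = 0.5794 d⁻¹.
1/θ_c = 0.5794 − 0.0815 = 0.4979 d⁻¹, so θ_c = 2.009 d.

θ_c ≈ 2.01 d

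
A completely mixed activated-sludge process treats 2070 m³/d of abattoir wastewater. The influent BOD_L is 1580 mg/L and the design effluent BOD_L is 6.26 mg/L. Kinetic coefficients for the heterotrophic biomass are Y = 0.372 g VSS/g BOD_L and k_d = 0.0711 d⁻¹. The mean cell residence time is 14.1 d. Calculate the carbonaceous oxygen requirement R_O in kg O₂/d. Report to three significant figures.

Observed yield with endogenous decay: Y_obs = Y / (1 + k_d·θ_c) = 0.372 / (1 + 0.0711 × 14.1) = 0.372 / 2.003 = 0.1858 g VSS/g BOD_L.
Mass of BOD_L removed per day: Q(S₀ − S) = 2070 × 1574 g/m³ = 3258 kg/d.
Net sludge production P_X = 0.1858 × 3258 = 605.2 kg VSS/d.
Carbonaceous O₂ demand = substrate oxidised − cell-mass equivalent = 3258 − 1.42 × 605.2 = 2398 kg O₂/d.

R_O ≈ 2400 kg O₂/d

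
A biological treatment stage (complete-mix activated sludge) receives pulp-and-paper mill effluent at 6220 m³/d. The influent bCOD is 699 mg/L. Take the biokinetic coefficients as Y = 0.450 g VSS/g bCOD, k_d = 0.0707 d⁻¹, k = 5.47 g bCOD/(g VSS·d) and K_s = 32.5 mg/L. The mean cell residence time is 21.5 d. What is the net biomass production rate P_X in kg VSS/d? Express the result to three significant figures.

P_X ≈ 775 kg VSS/d

For a completely mixed reactor with recycle the Lawrence–McCarty relation gives S = K_s·(1 + k_d·θ_c) / [θ_c·(Y·k − k_d) − 1] = 32.5 × (1 + 0.0707 × 21.5) / [21.5 × (0.450 × 5.47 − 0.0707) − 1] = 81.90 / 50.40 = 1.625 mg/L.
The observed yield is Y_obs = Y/(1 + k_d·θ_c) = 0.450 / (1 + 0.0707 × 21.5) = 0.450 / 2.520 = 0.1786 g VSS per g bCOD removed.
Substrate removed = Q·(S₀ − S) = 6220 m³/d × (699 − 1.62) g/m³ = 4.34×10^6 g/d = 4338 kg/d.
Net biomass production P_X = Y_obs × Q·(S₀ − S) = 0.1786 × 4338 = 774.6 kg VSS/d.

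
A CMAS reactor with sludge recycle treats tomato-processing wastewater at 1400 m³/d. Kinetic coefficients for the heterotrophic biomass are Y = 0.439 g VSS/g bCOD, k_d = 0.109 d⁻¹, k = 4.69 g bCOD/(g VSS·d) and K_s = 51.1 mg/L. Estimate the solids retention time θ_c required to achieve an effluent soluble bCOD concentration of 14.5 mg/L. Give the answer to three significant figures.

From 1/θ_c = Y·k·S/(K_s + S) − k_d: Y·k·S/(K_s+S) = 0.439 × 4.69 × 14.5 / (51.1 + 14.5) = 0.4551 d⁻¹.
1/θ_c = 0.4551 − 0.109 = 0.3461 d⁻¹, so θ_c = 2.889 d.

θ_c ≈ 2.89 d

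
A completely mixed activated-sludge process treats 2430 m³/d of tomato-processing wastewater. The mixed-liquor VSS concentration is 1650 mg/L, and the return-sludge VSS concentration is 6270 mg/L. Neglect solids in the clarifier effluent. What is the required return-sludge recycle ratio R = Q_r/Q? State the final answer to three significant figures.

R ≈ 0.357

Mass balance around the secondary clarifier (neglecting effluent solids): R = X / (X_r − X) = 1650 / (6270 − 1650) = 0.3571.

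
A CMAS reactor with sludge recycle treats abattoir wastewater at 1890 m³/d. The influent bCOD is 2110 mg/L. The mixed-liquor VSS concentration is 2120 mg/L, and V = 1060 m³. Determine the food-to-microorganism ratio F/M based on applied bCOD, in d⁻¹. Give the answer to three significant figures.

F/M ≈ 1.77 d⁻¹

F/M = applied load / biomass = Q·S₀/(V·X) = 1890 × 2110 / (1060 × 2120) = 1.775 d⁻¹.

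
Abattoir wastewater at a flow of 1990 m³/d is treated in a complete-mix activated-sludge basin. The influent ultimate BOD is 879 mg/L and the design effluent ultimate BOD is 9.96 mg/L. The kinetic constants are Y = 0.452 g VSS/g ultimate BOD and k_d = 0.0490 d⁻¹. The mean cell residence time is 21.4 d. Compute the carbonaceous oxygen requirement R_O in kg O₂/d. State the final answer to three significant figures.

Correct the yield for decay: Y_obs = Y/(1 + k_d θ_c) = 0.452 / (1 + 0.0490 × 21.4) = 0.452 / 2.049 = 0.2206.
ΔS = 879 − 9.96 = 869.0 mg/L, so the substrate removal rate is 1990 × 869.0/1000 = 1729 kg ultimate BOD/d.
Net sludge production P_X = 0.2206 × 1729 = 381.6 kg VSS/d.
R_O = Q·(S₀ − S) − 1.42·P_X = 1729 − 1.42 × 381.6 = 1188 kg O₂/d.

R_O ≈ 1190 kg O₂/d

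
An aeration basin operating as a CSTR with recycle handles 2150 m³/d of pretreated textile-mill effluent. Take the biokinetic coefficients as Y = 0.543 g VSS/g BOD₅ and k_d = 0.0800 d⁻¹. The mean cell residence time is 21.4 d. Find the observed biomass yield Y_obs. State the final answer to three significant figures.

The observed yield is Y_obs = Y/(1 + k_d·θ_c) = 0.543 / (1 + 0.0800 × 21.4) = 0.543 / 2.712 = 0.2002 g VSS per g BOD₅ removed.

Y_obs ≈ 0.200 g VSS/g BOD₅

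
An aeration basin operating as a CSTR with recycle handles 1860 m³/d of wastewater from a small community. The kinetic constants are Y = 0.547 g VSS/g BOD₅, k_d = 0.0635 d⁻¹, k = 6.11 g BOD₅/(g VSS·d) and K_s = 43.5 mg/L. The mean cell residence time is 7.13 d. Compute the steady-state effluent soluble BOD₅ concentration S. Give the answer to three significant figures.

S ≈ 2.82 mg/L

Effluent substrate depends only on kinetics and SRT: S = K_s(1 + k_d θ_c) / [θ_c(Yk − k_d) − 1] = 43.5 × (1 + 0.0635 × 7.13) / [7.13 × (0.547 × 6.11 − 0.0635) − 1] = 63.19 / 22.38 = 2.824 mg/L.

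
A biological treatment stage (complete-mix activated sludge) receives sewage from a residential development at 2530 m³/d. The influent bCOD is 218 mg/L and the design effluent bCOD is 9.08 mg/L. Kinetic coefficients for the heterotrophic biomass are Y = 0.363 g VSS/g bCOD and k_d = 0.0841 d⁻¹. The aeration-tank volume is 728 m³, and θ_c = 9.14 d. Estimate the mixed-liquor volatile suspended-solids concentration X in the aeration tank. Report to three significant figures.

X = Y·Q·ΔS·θ_c / [V·(1 + k_d θ_c)] = 0.363 × 2530 × (218 − 9.08) × 9.14 / [728 × (1 + 0.0841 × 9.14)] = 1362 mg/L.

X ≈ 1360 mg/L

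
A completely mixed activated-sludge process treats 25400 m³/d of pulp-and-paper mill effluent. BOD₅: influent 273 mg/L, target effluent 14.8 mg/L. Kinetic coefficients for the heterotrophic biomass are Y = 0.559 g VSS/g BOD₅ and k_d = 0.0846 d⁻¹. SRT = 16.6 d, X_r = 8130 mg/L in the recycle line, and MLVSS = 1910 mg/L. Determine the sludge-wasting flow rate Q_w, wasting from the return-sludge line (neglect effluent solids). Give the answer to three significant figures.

Steady-state biomass mass balance: V·X·(1 + k_d·θ_c) = Y·Q·(S₀ − S)·θ_c, so V = 0.559 × 25400 × (273 − 14.8) × 16.6 / [1910 × (1 + 0.0846 × 16.6)] = 6.09×10^7 / 4592 = 13252 m³.
Q_w = (V·X)/(θ_c X_r) = 13252 × 1910 / (16.6 × 8130) = 187.5 m³/d.

Q_w ≈ 188 m³/d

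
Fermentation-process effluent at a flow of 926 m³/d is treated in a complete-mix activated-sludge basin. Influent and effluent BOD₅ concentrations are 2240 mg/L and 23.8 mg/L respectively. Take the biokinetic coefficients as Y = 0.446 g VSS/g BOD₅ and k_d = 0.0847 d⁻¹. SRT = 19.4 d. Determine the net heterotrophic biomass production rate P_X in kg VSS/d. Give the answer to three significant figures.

P_X ≈ 346 kg VSS/d

Correct the yield for decay: Y_obs = Y/(1 + k_d θ_c) = 0.446 / (1 + 0.0847 × 19.4) = 0.446 / 2.643 = 0.1687.
Q·(S₀ − S) = 926 × (2240 − 23.8) × 10⁻³ = 2052 kg/d removed.
P_X = Y_obs · Q(S₀ − S) = 0.1687 × 2052 = 346.3 kg VSS/d.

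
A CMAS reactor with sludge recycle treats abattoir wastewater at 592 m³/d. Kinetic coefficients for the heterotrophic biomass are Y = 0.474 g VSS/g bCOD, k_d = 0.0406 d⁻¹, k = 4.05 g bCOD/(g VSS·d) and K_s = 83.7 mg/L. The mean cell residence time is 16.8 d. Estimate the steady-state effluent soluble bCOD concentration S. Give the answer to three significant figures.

From the Monod/SRT balance for a CMAS, S = K_s·(1+k_d θ_c)/[θ_c·(Y k − k_d) − 1] = 83.7 × (1 + 0.0406 × 16.8) / [16.8 × (0.474 × 4.05 − 0.0406) − 1] = 140.8 / 30.57 = 4.606 mg/L.

S ≈ 4.61 mg/L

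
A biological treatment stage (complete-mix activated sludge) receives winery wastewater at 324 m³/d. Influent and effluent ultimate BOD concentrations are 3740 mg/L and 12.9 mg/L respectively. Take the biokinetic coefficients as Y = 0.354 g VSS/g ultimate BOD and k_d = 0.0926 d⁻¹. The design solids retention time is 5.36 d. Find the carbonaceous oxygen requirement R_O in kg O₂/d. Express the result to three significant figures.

R_O ≈ 802 kg O₂/d

The observed yield is Y_obs = Y/(1 + k_d·θ_c) = 0.354 / (1 + 0.0926 × 5.36) = 0.354 / 1.496 = 0.2366 g VSS per g ultimate BOD removed.
Q·(S₀ − S) = 324 × (3740 − 12.9) × 10⁻³ = 1208 kg/d removed.
P_X = Y_obs·Q·(S₀ − S) = 0.2366 × 1208 = 285.7 kg VSS/d.
R_O = Q·ΔS − 1.42 P_X = 1208 − 405.7 = 801.9 kg O₂/d.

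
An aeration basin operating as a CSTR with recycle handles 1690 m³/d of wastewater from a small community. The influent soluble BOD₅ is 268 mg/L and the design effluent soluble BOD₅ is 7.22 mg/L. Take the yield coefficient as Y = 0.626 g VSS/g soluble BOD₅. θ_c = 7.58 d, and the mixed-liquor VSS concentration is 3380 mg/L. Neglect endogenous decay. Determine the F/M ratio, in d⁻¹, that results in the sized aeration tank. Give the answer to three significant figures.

F/M ≈ 0.217 d⁻¹

With k_d = 0 the design equation reduces to V = Y Q (S₀−S) θ_c / X = 0.626 × 1690 × (268 − 7.22) × 7.58 / 3380 = 618.7 m³.
F/M = Q·S₀ / (V·X) = 1690 × 268 / (618.7 × 3380) = 0.2166 g soluble BOD₅·(g VSS·d)⁻¹.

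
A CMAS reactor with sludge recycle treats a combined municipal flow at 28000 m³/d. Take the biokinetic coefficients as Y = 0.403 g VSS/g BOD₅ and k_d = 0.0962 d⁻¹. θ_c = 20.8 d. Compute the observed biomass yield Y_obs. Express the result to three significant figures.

Y_obs ≈ 0.134 g VSS/g BOD₅

Y_obs = Y / (1 + k_d θ_c) = 0.403 / (1 + 0.0962 × 20.8) = 0.403 / 3.001 = 0.1343.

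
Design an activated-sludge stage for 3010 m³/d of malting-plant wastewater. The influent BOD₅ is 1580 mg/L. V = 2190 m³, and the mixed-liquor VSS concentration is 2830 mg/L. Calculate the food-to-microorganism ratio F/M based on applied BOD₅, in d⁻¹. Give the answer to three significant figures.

F/M ≈ 0.767 d⁻¹

F/M = applied load / biomass = Q·S₀/(V·X) = 3010 × 1580 / (2190 × 2830) = 0.7673 d⁻¹.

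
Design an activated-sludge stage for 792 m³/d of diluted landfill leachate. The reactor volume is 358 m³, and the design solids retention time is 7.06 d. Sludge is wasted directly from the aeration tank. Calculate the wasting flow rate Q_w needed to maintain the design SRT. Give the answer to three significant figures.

Wasting from the aeration tank: Q_w = V / θ_c = 358.0 / 7.06 = 50.71 m³/d.

Q_w ≈ 50.7 m³/d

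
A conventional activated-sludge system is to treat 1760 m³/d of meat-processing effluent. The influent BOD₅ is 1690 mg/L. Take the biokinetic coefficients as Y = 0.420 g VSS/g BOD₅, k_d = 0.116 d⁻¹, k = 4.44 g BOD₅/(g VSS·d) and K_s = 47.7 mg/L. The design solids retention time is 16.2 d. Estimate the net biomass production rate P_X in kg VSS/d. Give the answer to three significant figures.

P_X ≈ 433 kg VSS/d

For a completely mixed reactor with recycle the Lawrence–McCarty relation gives S = K_s·(1 + k_d·θ_c) / [θ_c·(Y·k − k_d) − 1] = 47.7 × (1 + 0.116 × 16.2) / [16.2 × (0.420 × 4.44 − 0.116) − 1] = 137.3 / 27.33 = 5.025 mg/L.
Y_obs = Y / (1 + k_d θ_c) = 0.420 / (1 + 0.116 × 16.2) = 0.420 / 2.879 = 0.1459.
Q·(S₀ − S) = 1760 × (1690 − 5.03) × 10⁻³ = 2966 kg/d removed.
P_X = Y_obs · Q(S₀ − S) = 0.1459 × 2966 = 432.6 kg VSS/d.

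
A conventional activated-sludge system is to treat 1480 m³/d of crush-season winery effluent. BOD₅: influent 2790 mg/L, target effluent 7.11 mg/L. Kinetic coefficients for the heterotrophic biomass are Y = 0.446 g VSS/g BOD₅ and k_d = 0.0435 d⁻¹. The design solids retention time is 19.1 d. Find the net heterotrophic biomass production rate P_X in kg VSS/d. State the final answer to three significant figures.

Correct the yield for decay: Y_obs = Y/(1 + k_d θ_c) = 0.446 / (1 + 0.0435 × 19.1) = 0.446 / 1.831 = 0.2436.
ΔS = 2790 − 7.11 = 2783 mg/L, so the substrate removal rate is 1480 × 2783/1000 = 4119 kg BOD₅/d.
Net biomass production P_X = Y_obs × Q·(S₀ − S) = 0.2436 × 4119 = 1003 kg VSS/d.

P_X ≈ 1000 kg VSS/d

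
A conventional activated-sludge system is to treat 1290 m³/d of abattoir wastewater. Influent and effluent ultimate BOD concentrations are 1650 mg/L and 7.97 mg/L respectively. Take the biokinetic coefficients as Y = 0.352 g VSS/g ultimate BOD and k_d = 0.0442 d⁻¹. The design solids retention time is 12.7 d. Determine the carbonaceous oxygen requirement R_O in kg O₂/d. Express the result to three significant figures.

The observed yield is Y_obs = Y/(1 + k_d·θ_c) = 0.352 / (1 + 0.0442 × 12.7) = 0.352 / 1.561 = 0.2254 g VSS per g ultimate BOD removed.
Mass of ultimate BOD removed per day: Q(S₀ − S) = 1290 × 1642 g/m³ = 2118 kg/d.
Biomass synthesised: P_X = Y_obs × 2118 = 477.5 kg VSS/d.
Carbonaceous O₂ demand = substrate oxidised − cell-mass equivalent = 2118 − 1.42 × 477.5 = 1440 kg O₂/d.

R_O ≈ 1440 kg O₂/d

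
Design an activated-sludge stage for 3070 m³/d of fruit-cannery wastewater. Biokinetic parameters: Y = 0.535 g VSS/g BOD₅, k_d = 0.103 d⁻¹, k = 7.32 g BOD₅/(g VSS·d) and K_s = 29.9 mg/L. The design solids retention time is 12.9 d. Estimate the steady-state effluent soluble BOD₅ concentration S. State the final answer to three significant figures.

S ≈ 1.44 mg/L

For a completely mixed reactor with recycle the Lawrence–McCarty relation gives S = K_s·(1 + k_d·θ_c) / [θ_c·(Y·k − k_d) − 1] = 29.9 × (1 + 0.103 × 12.9) / [12.9 × (0.535 × 7.32 − 0.103) − 1] = 69.63 / 48.19 = 1.445 mg/L.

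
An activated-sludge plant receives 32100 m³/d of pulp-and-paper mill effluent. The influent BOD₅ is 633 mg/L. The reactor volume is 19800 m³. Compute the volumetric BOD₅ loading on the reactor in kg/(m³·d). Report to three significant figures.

L_v ≈ 1.03 kg BOD₅/(m³·d)

Volumetric loading L_v = Q·S₀ / V = 32100 × 633 g/m³ / 19800 m³ = 1026 g/(m³·d) = 1.026 kg BOD₅/(m³·d).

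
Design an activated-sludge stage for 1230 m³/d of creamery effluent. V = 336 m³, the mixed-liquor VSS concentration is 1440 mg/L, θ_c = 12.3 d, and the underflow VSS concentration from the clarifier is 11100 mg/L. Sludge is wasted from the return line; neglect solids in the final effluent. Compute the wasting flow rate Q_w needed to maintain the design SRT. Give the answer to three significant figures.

θ_c = V·X/(Q_w·X_r) when wasting from the recycle, so Q_w = V·X/(θ_c·X_r) = 336.0 × 1440 / (12.3 × 11100) = 3.544 m³/d.

Q_w ≈ 3.54 m³/d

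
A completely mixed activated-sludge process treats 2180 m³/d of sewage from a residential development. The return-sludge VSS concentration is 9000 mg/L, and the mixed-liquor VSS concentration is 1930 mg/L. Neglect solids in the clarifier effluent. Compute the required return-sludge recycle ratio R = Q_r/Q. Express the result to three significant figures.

R = Q_r/Q = X/(X_r − X) = 1930 / (9000 − 1930) = 0.2730.

R ≈ 0.273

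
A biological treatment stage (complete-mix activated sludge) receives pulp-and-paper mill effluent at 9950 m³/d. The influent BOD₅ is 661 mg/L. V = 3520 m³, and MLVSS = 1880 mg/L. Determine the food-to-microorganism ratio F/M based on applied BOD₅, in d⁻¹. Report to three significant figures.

F/M = Q·S₀ / (V·X) = 9950 × 661 / (3520 × 1880) = 0.9939 g BOD₅·(g VSS·d)⁻¹.

F/M ≈ 0.994 d⁻¹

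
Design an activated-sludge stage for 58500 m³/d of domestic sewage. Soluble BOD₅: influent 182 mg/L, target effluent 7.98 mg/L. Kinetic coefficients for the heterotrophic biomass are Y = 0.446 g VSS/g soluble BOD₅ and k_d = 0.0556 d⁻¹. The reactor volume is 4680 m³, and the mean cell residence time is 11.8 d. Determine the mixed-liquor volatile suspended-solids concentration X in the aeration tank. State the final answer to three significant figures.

X ≈ 6910 mg/L

X = Y·Q·ΔS·θ_c / [V·(1 + k_d θ_c)] = 0.446 × 58500 × (182 − 7.98) × 11.8 / [4680 × (1 + 0.0556 × 11.8)] = 6913 mg/L.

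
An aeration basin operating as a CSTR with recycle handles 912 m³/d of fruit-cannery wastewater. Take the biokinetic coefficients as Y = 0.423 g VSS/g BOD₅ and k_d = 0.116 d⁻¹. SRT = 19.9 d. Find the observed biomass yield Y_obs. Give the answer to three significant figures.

Y_obs = Y / (1 + k_d θ_c) = 0.423 / (1 + 0.116 × 19.9) = 0.423 / 3.308 = 0.1279.

Y_obs ≈ 0.128 g VSS/g BOD₅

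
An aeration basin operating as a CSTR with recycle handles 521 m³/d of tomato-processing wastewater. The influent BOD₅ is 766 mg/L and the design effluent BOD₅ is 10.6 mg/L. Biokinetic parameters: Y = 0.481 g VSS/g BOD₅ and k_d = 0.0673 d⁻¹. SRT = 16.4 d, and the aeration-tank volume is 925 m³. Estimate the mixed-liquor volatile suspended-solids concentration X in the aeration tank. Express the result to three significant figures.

X ≈ 1600 mg/L

From V·X·(1 + k_d·θ_c) = Y·Q·(S₀ − S)·θ_c: X = 0.481 × 521 × (766 − 10.6) × 16.4 / [925 × (1 + 0.0673 × 16.4)] = 1595 mg/L.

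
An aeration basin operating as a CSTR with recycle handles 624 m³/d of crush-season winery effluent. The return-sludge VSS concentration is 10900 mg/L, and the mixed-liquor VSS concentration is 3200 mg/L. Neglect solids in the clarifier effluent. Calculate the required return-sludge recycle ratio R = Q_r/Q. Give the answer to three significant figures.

R = Q_r/Q = X/(X_r − X) = 3200 / (10900 − 3200) = 0.4156.

R ≈ 0.416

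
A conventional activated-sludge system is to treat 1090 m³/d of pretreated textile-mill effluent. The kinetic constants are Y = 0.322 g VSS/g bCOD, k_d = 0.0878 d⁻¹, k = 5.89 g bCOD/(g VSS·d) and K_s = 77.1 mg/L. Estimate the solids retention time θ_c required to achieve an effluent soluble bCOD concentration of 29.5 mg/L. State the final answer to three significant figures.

Specific growth rate at S = 29.5 mg/L: μ = YkS/(K_s+S) = 0.322·5.89·29.5/(77.1+29.5) = 0.5249 d⁻¹.
Then 1/θ_c = μ − k_d = 0.5249 − 0.0878 = 0.4371 d⁻¹, giving θ_c = 2.288 d.

θ_c ≈ 2.29 d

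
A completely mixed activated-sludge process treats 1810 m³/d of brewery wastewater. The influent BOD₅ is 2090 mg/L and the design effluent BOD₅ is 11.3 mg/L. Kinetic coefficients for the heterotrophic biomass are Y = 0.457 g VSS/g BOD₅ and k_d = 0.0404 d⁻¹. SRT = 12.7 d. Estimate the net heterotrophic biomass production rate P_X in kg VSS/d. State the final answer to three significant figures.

P_X ≈ 1140 kg VSS/d

Correct the yield for decay: Y_obs = Y/(1 + k_d θ_c) = 0.457 / (1 + 0.0404 × 12.7) = 0.457 / 1.513 = 0.3020.
ΔS = 2090 − 11.3 = 2079 mg/L, so the substrate removal rate is 1810 × 2079/1000 = 3762 kg BOD₅/d.
Net biomass production P_X = Y_obs × Q·(S₀ − S) = 0.3020 × 3762 = 1136 kg VSS/d.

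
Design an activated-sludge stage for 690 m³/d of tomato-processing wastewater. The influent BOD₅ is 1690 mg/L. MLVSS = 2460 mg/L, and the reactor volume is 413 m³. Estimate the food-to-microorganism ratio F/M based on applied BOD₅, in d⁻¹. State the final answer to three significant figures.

F/M ≈ 1.15 d⁻¹

F/M = applied load / biomass = Q·S₀/(V·X) = 690 × 1690 / (413.0 × 2460) = 1.148 d⁻¹.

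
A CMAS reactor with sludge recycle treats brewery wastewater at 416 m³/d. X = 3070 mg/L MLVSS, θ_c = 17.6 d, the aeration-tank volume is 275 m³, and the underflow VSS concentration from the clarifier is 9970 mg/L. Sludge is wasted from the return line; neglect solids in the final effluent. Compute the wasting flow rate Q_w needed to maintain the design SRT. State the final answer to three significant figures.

Q_w = (V·X)/(θ_c X_r) = 275.0 × 3070 / (17.6 × 9970) = 4.811 m³/d.

Q_w ≈ 4.81 m³/d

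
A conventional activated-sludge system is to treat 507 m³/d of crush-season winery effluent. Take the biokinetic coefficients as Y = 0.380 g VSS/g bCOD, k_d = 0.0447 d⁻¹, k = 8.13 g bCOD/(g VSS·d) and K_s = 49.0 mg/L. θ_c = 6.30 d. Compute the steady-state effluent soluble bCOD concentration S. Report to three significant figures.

S ≈ 3.45 mg/L

Effluent substrate depends only on kinetics and SRT: S = K_s(1 + k_d θ_c) / [θ_c(Yk − k_d) − 1] = 49.0 × (1 + 0.0447 × 6.30) / [6.30 × (0.380 × 8.13 − 0.0447) − 1] = 62.80 / 18.18 = 3.454 mg/L.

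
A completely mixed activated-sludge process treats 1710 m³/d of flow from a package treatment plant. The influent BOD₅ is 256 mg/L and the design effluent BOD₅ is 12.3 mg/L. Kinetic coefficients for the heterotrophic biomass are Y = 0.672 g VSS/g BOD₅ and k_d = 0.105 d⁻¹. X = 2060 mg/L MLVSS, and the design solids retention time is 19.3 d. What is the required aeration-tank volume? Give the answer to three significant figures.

From the SRT design equation V = Y Q (S₀−S) θ_c / [X (1 + k_d θ_c)] = 0.672 × 1710 × (256 − 12.3) × 19.3 / [2060 × (1 + 0.105 × 19.3)] = 5.4×10^6 / 6235 = 866.9 m³.

V ≈ 867 m³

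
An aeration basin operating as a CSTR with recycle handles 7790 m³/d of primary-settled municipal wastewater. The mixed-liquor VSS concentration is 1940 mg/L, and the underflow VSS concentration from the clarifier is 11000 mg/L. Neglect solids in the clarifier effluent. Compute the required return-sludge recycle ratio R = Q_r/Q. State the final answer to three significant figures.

R = Q_r/Q = X/(X_r − X) = 1940 / (11000 − 1940) = 0.2141.

R ≈ 0.214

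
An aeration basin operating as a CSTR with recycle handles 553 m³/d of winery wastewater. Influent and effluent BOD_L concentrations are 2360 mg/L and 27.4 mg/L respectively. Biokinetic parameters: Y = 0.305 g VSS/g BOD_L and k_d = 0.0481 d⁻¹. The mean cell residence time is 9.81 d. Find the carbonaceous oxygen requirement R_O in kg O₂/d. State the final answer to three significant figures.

R_O ≈ 910 kg O₂/d

The observed yield is Y_obs = Y/(1 + k_d·θ_c) = 0.305 / (1 + 0.0481 × 9.81) = 0.305 / 1.472 = 0.2072 g VSS per g BOD_L removed.
Q·(S₀ − S) = 553 × (2360 − 27.4) × 10⁻³ = 1290 kg/d removed.
Net sludge production P_X = 0.2072 × 1290 = 267.3 kg VSS/d.
Carbonaceous O₂ demand = substrate oxidised − cell-mass equivalent = 1290 − 1.42 × 267.3 = 910.4 kg O₂/d.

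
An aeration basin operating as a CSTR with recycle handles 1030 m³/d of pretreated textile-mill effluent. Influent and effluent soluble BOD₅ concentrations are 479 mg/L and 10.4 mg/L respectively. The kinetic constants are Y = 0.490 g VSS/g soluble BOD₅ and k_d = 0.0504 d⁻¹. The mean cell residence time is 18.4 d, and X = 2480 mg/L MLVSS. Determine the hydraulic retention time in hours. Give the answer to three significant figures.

Rearranging the biomass balance for a CMAS with decay, V = Y·Q·ΔS·θ_c / [X·(1+k_d θ_c)] = 0.490 × 1030 × (479 − 10.4) × 18.4 / [2480 × (1 + 0.0504 × 18.4)] = 4.35×10^6 / 4780 = 910.4 m³.
HRT = V/Q = 910.4 m³ / 1030 m³·d⁻¹ = 0.8839 d × 24 = 21.21 h.

τ ≈ 21.2 h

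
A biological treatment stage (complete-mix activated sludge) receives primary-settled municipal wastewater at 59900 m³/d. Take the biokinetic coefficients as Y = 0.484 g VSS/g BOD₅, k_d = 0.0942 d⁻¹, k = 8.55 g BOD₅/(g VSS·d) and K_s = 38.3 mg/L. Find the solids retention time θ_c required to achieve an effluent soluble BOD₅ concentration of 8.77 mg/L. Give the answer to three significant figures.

Specific growth rate at S = 8.77 mg/L: μ = YkS/(K_s+S) = 0.484·8.55·8.77/(38.3+8.77) = 0.7710 d⁻¹.
θ_c = 1/(μ − k_d) = 1/(0.7710 − 0.0942) = 1/0.6768 = 1.477 d.

θ_c ≈ 1.48 d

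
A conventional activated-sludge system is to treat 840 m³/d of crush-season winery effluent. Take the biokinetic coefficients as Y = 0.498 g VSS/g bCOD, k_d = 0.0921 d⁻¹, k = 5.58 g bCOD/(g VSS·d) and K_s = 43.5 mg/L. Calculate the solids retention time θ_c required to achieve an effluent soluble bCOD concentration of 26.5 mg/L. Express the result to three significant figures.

Specific growth rate at S = 26.5 mg/L: μ = YkS/(K_s+S) = 0.498·5.58·26.5/(43.5+26.5) = 1.052 d⁻¹.
1/θ_c = 1.052 − 0.0921 = 0.9599 d⁻¹, so θ_c = 1.042 d.

θ_c ≈ 1.04 d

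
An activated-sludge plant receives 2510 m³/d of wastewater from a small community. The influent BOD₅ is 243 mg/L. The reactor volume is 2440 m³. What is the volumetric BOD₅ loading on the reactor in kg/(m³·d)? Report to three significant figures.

Volumetric loading L_v = Q·S₀ / V = 2510 × 243 g/m³ / 2440 m³ = 250.0 g/(m³·d) = 0.2500 kg BOD₅/(m³·d).

L_v ≈ 0.250 kg BOD₅/(m³·d)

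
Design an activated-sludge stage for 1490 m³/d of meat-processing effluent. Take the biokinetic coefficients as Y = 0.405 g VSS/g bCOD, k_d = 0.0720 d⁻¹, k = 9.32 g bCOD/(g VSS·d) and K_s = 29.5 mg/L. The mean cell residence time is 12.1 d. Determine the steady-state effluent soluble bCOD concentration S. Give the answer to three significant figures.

S ≈ 1.26 mg/L

For a completely mixed reactor with recycle the Lawrence–McCarty relation gives S = K_s·(1 + k_d·θ_c) / [θ_c·(Y·k − k_d) − 1] = 29.5 × (1 + 0.0720 × 12.1) / [12.1 × (0.405 × 9.32 − 0.0720) − 1] = 55.20 / 43.80 = 1.260 mg/L.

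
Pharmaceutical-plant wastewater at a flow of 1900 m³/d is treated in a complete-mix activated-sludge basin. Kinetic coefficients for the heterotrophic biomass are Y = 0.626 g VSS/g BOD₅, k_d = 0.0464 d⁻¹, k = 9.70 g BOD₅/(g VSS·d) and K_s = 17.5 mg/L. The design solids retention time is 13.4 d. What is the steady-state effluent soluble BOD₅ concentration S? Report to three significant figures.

S ≈ 0.356 mg/L

Effluent substrate depends only on kinetics and SRT: S = K_s(1 + k_d θ_c) / [θ_c(Yk − k_d) − 1] = 17.5 × (1 + 0.0464 × 13.4) / [13.4 × (0.626 × 9.70 − 0.0464) − 1] = 28.38 / 79.75 = 0.3559 mg/L.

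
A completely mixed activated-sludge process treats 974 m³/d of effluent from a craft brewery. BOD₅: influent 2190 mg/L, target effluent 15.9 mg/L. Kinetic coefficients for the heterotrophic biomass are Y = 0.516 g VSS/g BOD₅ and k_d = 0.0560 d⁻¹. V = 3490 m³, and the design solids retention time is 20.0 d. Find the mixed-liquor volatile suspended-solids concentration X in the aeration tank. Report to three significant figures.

X ≈ 2950 mg/L

Solving the biomass balance for X: X = Y Q (S₀−S) θ_c / [V (1+k_d θ_c)] = 0.516 × 974 × (2190 − 15.9) × 20.0 / [3490 × (1 + 0.0560 × 20.0)] = 2954 mg/L.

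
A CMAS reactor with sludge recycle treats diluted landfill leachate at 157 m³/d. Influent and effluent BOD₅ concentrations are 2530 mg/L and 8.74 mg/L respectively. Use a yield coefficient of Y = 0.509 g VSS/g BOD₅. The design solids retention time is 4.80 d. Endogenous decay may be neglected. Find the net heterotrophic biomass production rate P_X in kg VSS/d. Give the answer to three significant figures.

Since k_d ≈ 0, Y_obs = Y = 0.509 g VSS/g BOD₅.
Substrate removed = Q·(S₀ − S) = 157 m³/d × (2530 − 8.74) g/m³ = 3.96×10^5 g/d = 395.8 kg/d.
So the net sludge growth is P_X = 0.5090 × 395.8 = 201.5 kg VSS/d.

P_X ≈ 201 kg VSS/d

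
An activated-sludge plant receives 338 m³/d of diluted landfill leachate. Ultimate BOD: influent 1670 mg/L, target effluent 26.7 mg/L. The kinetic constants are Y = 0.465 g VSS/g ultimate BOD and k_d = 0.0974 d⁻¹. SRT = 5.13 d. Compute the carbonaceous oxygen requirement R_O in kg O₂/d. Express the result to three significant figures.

Correct the yield for decay: Y_obs = Y/(1 + k_d θ_c) = 0.465 / (1 + 0.0974 × 5.13) = 0.465 / 1.500 = 0.3101.
Q·(S₀ − S) = 338 × (1670 − 26.7) × 10⁻³ = 555.4 kg/d removed.
P_X = Y_obs·Q·(S₀ − S) = 0.3101 × 555.4 = 172.2 kg VSS/d.
Carbonaceous O₂ demand = substrate oxidised − cell-mass equivalent = 555.4 − 1.42 × 172.2 = 310.9 kg O₂/d.

R_O ≈ 311 kg O₂/d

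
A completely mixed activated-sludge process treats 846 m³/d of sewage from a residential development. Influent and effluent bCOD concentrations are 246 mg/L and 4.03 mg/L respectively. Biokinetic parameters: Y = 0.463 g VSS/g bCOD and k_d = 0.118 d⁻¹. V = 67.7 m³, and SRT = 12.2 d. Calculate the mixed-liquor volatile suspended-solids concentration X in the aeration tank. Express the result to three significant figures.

X ≈ 7000 mg/L

Solving the biomass balance for X: X = Y Q (S₀−S) θ_c / [V (1+k_d θ_c)] = 0.463 × 846 × (246 − 4.03) × 12.2 / [67.7 × (1 + 0.118 × 12.2)] = 7001 mg/L.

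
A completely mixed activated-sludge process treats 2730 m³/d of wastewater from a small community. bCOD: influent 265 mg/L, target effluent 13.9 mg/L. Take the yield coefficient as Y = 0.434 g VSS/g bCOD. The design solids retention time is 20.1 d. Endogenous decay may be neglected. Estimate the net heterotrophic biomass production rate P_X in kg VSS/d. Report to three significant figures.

No decay correction is needed, so Y_obs = Y = 0.434.
Substrate removed = Q·(S₀ − S) = 2730 m³/d × (265 − 13.9) g/m³ = 6.86×10^5 g/d = 685.5 kg/d.
Net biomass production P_X = Y_obs × Q·(S₀ − S) = 0.4340 × 685.5 = 297.5 kg VSS/d.

P_X ≈ 298 kg VSS/d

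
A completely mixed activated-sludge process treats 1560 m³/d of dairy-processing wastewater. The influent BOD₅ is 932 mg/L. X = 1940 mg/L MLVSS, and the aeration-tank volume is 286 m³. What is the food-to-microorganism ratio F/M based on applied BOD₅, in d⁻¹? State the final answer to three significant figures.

F/M ≈ 2.62 d⁻¹

Food-to-microorganism ratio F/M = Q S₀ / (V X) = 1560 × 932 / (286.0 × 1940) = 2.620 d⁻¹.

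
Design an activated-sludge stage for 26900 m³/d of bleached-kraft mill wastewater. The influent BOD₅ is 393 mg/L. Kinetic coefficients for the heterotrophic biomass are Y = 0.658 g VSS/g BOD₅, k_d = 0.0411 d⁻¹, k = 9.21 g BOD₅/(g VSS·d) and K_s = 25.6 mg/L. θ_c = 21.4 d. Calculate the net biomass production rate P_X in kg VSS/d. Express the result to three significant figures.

P_X ≈ 3700 kg VSS/d

Effluent substrate depends only on kinetics and SRT: S = K_s(1 + k_d θ_c) / [θ_c(Yk − k_d) − 1] = 25.6 × (1 + 0.0411 × 21.4) / [21.4 × (0.658 × 9.21 − 0.0411) − 1] = 48.12 / 127.8 = 0.3765 mg/L.
Observed yield with endogenous decay: Y_obs = Y / (1 + k_d·θ_c) = 0.658 / (1 + 0.0411 × 21.4) = 0.658 / 1.880 = 0.3501 g VSS/g BOD₅.
Mass of BOD₅ removed per day: Q(S₀ − S) = 26900 × 392.6 g/m³ = 10562 kg/d.
So the net sludge growth is P_X = 0.3501 × 10562 = 3697 kg VSS/d.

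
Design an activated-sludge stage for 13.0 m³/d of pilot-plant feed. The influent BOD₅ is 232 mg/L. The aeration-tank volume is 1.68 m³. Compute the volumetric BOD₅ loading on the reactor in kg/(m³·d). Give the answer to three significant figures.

L_v ≈ 1.80 kg BOD₅/(m³·d)

L_v = Q S₀ / V = 13.0 × 232 × 10⁻³ / 1.680 = 1.795 kg/(m³·d).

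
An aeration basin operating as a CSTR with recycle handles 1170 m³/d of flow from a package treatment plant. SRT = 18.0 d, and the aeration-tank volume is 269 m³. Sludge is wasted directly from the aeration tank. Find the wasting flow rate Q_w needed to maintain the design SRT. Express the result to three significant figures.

With mixed-liquor wasting, θ_c = V/Q_w, so Q_w = V/θ_c = 269.0/18.0 = 14.94 m³/d.

Q_w ≈ 14.9 m³/d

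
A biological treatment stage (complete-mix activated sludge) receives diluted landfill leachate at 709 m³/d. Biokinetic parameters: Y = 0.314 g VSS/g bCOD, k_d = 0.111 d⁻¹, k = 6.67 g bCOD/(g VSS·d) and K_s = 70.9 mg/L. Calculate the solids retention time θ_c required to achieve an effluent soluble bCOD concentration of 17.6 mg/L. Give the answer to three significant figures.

θ_c ≈ 3.27 d

From 1/θ_c = Y·k·S/(K_s + S) − k_d: Y·k·S/(K_s+S) = 0.314 × 6.67 × 17.6 / (70.9 + 17.6) = 0.4165 d⁻¹.
θ_c = 1/(μ − k_d) = 1/(0.4165 − 0.111) = 1/0.3055 = 3.273 d.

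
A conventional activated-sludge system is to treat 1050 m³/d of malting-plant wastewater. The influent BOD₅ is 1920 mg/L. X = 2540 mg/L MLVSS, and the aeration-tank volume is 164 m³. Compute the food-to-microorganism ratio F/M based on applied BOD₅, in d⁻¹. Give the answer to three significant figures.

F/M ≈ 4.84 d⁻¹

F/M = applied load / biomass = Q·S₀/(V·X) = 1050 × 1920 / (164.0 × 2540) = 4.840 d⁻¹.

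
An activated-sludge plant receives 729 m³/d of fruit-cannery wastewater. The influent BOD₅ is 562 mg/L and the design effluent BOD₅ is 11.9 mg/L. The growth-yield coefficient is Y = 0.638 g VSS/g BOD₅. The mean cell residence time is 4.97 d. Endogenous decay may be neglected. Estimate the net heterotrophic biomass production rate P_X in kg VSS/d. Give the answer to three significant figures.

Since k_d ≈ 0, Y_obs = Y = 0.638 g VSS/g BOD₅.
ΔS = 562 − 11.9 = 550.1 mg/L, so the substrate removal rate is 729 × 550.1/1000 = 401.0 kg BOD₅/d.
Biomass produced: P_X = Y_obs·Q·ΔS = 0.6380 × 401.0 ≈ 255.9 kg VSS/d.

P_X ≈ 256 kg VSS/d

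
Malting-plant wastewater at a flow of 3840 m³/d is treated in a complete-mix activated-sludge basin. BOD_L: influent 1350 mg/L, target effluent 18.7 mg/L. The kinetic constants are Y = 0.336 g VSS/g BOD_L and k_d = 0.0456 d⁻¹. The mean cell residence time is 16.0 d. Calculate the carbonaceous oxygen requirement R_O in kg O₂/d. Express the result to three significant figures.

R_O ≈ 3700 kg O₂/d

Observed yield with endogenous decay: Y_obs = Y / (1 + k_d·θ_c) = 0.336 / (1 + 0.0456 × 16.0) = 0.336 / 1.730 = 0.1943 g VSS/g BOD_L.
Q·(S₀ − S) = 3840 × (1350 − 18.7) × 10⁻³ = 5112 kg/d removed.
Biomass synthesised: P_X = Y_obs × 5112 = 993.1 kg VSS/d.
Carbonaceous O₂ demand = substrate oxidised − cell-mass equivalent = 5112 − 1.42 × 993.1 = 3702 kg O₂/d.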